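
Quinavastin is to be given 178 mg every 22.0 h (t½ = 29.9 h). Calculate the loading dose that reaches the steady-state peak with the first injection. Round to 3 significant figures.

446 mg

k = ln 2 / 29.9 = 0.02318 h⁻¹
Accumulation ratio R = 1 / (1 − e^(−kτ)) = 1 / (1 − e^(−0.02318×22.0)) = 1 / (1 − 0.6005) = 2.503
Loading dose = maintenance dose × R = 178 × 2.503 ≈ 446 mg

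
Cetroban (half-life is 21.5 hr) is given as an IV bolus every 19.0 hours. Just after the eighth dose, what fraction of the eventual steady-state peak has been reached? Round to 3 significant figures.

0.993

k = ln 2 / 21.5 = 0.03224 hr⁻¹
f_n = 1 − e^(−nkτ) = 1 − e^(−8 × 0.03224 × 19.0) = 1 − e^(−4.900) = 1 − 0.007444 ≈ 0.993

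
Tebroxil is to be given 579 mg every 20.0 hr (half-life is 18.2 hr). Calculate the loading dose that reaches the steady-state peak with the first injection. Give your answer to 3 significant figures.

1090 mg

k = ln 2 / 18.2 = 0.03809 hr⁻¹
Accumulation ratio R = 1 / (1 − e^(−kτ)) = 1 / (1 − e^(−0.03809×20.0)) = 1 / (1 − 0.4669) = 1.876
Loading dose = maintenance dose × R = 579 × 1.876 ≈ 1090 mg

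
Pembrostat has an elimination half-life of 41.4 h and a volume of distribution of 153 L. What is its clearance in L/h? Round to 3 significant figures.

2.56 L/h

k = ln 2 / t½ = ln 2 / 41.4 = 0.01674 h⁻¹
CL = k · V = 0.01674 × 153 ≈ 2.56 L/h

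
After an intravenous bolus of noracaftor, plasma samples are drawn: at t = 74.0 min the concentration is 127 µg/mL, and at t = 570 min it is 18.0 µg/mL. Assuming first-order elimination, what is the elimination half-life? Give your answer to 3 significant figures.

176 minutes

k = ln(C₁/C₂) / (t₂ − t₁) = ln(127/18.0) / (570 − 74.0)
  = 1.954 / 496.0 = 0.003939 min⁻¹
t½ = ln 2 / k = ln 2 / 0.003939 ≈ 176 minutes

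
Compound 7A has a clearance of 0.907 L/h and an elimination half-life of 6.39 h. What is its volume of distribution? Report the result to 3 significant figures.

8.36 L

k = ln 2 / t½ = ln 2 / 6.39 = 0.1085 h⁻¹
V = CL / k = 0.907 / 0.1085 ≈ 8.36 L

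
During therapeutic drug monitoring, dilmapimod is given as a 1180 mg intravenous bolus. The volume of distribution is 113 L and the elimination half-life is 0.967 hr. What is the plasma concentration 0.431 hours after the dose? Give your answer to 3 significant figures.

7.67 mg/L

C₀ = dose / V = 1180 / 113 = 10.44 mg/L
k = ln 2 / 0.967 = 0.7168 hr⁻¹
C(t) = C₀ e^(−kt) = 10.44 × e^(−0.7168 × 0.431) = 10.44 × e^(−0.3089) = 10.44 × 0.7342 ≈ 7.67 mg/L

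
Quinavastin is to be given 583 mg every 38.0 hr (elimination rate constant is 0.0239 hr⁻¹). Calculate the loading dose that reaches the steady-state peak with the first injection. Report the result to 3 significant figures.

977 mg

Accumulation ratio R = 1 / (1 − e^(−kτ)) = 1 / (1 − e^(−0.02390×38.0)) = 1 / (1 − 0.4032) = 1.676
Loading dose = maintenance dose × R = 583 × 1.676 ≈ 977 mg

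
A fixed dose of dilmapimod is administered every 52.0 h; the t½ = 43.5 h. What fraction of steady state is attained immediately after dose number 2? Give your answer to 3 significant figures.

k = ln 2 / 43.5 = 0.01593 h⁻¹
f_n = 1 − e^(−nkτ) = 1 − e^(−2 × 0.01593 × 52.0) = 1 − e^(−1.657) = 1 − 0.1907 ≈ 0.809

0.809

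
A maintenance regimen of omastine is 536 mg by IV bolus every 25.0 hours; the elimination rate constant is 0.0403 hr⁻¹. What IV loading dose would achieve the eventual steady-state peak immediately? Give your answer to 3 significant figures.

844 mg

Accumulation ratio R = 1 / (1 − e^(−kτ)) = 1 / (1 − e^(−0.04030×25.0)) = 1 / (1 − 0.3651) = 1.575
Loading dose = maintenance dose × R = 536 × 1.575 ≈ 844 mg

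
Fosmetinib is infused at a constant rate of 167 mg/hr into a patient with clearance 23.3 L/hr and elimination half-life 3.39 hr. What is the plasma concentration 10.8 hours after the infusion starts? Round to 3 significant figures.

Css = rate / CL = 167 / 23.3 = 7.167 µg/mL
k = ln 2 / 3.39 = 0.2045 hr⁻¹
C(t) = Css (1 − e^(−kt)) = 7.167 × (1 − e^(−2.208)) = 7.167 × 0.8901 ≈ 6.38 µg/mL

6.38 µg/mL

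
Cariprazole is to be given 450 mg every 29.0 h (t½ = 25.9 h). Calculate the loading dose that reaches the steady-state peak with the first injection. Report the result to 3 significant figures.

834 mg

k = ln 2 / 25.9 = 0.02676 h⁻¹
Accumulation ratio R = 1 / (1 − e^(−kτ)) = 1 / (1 − e^(−0.02676×29.0)) = 1 / (1 − 0.4602) = 1.853
Loading dose = maintenance dose × R = 450 × 1.853 ≈ 834 mg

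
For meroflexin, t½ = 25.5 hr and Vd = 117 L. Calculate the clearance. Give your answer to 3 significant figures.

k = ln 2 / t½ = ln 2 / 25.5 = 0.02718 hr⁻¹
CL = k · V = 0.02718 × 117 ≈ 3.18 L/hr

3.18 L/hr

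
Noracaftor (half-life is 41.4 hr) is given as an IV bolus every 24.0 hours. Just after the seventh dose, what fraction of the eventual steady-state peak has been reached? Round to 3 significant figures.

0.940

k = ln 2 / 41.4 = 0.01674 hr⁻¹
f_n = 1 − e^(−nkτ) = 1 − e^(−7 × 0.01674 × 24.0) = 1 − e^(−2.813) = 1 − 0.06004 ≈ 0.940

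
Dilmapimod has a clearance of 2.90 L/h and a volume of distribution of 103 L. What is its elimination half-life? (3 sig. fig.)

k = CL / V = 2.90 / 103 = 0.02816 h⁻¹
t½ = ln 2 / k = ln 2 / 0.02816 ≈ 24.6 hours

24.6 hours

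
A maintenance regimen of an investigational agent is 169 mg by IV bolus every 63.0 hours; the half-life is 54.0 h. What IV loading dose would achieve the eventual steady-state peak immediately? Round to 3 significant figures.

305 mg

k = ln 2 / 54.0 = 0.01284 h⁻¹
Accumulation ratio R = 1 / (1 − e^(−kτ)) = 1 / (1 − e^(−0.01284×63.0)) = 1 / (1 − 0.4454) = 1.803
Loading dose = maintenance dose × R = 169 × 1.803 ≈ 305 mg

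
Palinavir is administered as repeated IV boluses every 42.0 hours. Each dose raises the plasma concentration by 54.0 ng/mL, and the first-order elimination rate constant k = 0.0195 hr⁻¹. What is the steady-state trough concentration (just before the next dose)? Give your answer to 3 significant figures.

Fraction remaining after one interval: e^(−kτ) = e^(−0.01950 × 42.0) = 0.4409
R = 1 / (1 − 0.4409) = 1.789
Css,max = 54.0 × 1.789 = 96.58 ng/mL
Css,min = Css,max × e^(−kτ) = 96.58 × 0.4409 ≈ 42.6 ng/mL

42.6 ng/mL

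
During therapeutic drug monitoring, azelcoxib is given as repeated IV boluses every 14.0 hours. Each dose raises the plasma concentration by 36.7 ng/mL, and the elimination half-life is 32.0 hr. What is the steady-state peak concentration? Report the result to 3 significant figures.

140 ng/mL

k = ln 2 / 32.0 = 0.02166 hr⁻¹
Fraction remaining after one interval: e^(−kτ) = e^(−0.02166 × 14.0) = 0.7384
R = 1 / (1 − 0.7384) = 3.823
Css,max = 36.7 × 3.823 ≈ 140 ng/mL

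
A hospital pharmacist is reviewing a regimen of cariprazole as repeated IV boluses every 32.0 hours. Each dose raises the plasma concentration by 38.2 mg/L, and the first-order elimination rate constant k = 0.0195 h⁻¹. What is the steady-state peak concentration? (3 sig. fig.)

82.3 mg/L

Fraction remaining after one interval: e^(−kτ) = e^(−0.01950 × 32.0) = 0.5358
R = 1 / (1 − 0.5358) = 2.154
Css,max = 38.2 × 2.154 ≈ 82.3 mg/L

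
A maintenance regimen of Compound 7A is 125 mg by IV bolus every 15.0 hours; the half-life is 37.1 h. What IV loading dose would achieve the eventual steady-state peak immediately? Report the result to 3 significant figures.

k = ln 2 / 37.1 = 0.01868 h⁻¹
Accumulation ratio R = 1 / (1 − e^(−kτ)) = 1 / (1 − e^(−0.01868×15.0)) = 1 / (1 − 0.7556) = 4.092
Loading dose = maintenance dose × R = 125 × 4.092 ≈ 511 mg

511 mg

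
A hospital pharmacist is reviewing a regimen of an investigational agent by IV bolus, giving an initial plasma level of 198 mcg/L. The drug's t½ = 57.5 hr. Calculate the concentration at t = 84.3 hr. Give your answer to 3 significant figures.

71.7 mcg/L

k = ln 2 / 57.5 = 0.01205 hr⁻¹
C(t) = C₀ e^(−kt) = 198 × e^(−0.01205 × 84.3) = 198 × e^(−1.016) = 198 × 0.3620 ≈ 71.7 mcg/L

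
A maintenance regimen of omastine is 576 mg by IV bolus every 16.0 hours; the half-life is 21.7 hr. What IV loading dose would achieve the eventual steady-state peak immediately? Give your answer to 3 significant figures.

1440 mg

k = ln 2 / 21.7 = 0.03194 hr⁻¹
Accumulation ratio R = 1 / (1 − e^(−kτ)) = 1 / (1 − e^(−0.03194×16.0)) = 1 / (1 − 0.5998) = 2.499
Loading dose = maintenance dose × R = 576 × 2.499 ≈ 1440 mg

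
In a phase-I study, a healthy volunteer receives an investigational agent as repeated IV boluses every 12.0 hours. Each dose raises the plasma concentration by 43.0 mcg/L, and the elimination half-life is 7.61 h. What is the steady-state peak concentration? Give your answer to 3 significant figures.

64.7 mcg/L

k = ln 2 / 7.61 = 0.09108 h⁻¹
Fraction remaining after one interval: e^(−kτ) = e^(−0.09108 × 12.0) = 0.3352
R = 1 / (1 − 0.3352) = 1.504
Css,max = 43.0 × 1.504 ≈ 64.7 mcg/L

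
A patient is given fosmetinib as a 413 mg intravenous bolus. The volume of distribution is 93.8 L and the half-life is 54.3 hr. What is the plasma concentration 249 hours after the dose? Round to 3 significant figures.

C₀ = dose / V = 413 / 93.8 = 4.403 mg/L
k = ln 2 / 54.3 = 0.01277 hr⁻¹
C(t) = C₀ e^(−kt) = 4.403 × e^(−0.01277 × 249) = 4.403 × e^(−3.179) = 4.403 × 0.04165 ≈ 0.183 mg/L

0.183 mg/L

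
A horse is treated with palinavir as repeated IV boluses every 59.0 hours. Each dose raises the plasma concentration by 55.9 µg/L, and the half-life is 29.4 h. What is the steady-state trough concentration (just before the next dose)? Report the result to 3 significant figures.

18.5 µg/L

k = ln 2 / 29.4 = 0.02358 h⁻¹
Fraction remaining after one interval: e^(−kτ) = e^(−0.02358 × 59.0) = 0.2488
R = 1 / (1 − 0.2488) = 1.331
Css,max = 55.9 × 1.331 = 74.42 µg/L
Css,min = Css,max × e^(−kτ) = 74.42 × 0.2488 ≈ 18.5 µg/L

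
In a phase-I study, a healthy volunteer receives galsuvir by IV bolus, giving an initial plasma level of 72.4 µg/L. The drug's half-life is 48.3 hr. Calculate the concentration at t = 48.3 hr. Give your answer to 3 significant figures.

k = ln 2 / 48.3 = 0.01435 hr⁻¹
C(t) = C₀ e^(−kt) = 72.4 × e^(−0.01435 × 48.3) = 72.4 × e^(−0.6931) = 72.4 × 0.5000 ≈ 36.2 µg/L

36.2 µg/L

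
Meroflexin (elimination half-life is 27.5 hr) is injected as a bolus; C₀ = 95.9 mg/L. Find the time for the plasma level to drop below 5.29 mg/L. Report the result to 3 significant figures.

115 hours

k = ln 2 / 27.5 = 0.02521 hr⁻¹
C(t) = C₀ e^(−kt)  ⇒  t = ln(C₀/C) / k
t = ln(95.9/5.29) / 0.02521 = 2.897 / 0.02521 ≈ 115 hours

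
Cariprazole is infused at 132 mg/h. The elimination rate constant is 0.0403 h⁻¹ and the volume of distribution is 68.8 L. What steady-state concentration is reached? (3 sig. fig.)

CL = k · V = 0.0403 × 68.8 = 2.773 L/h
Css = rate / CL = 132 / 2.773 ≈ 47.6 µg/mL

47.6 µg/mL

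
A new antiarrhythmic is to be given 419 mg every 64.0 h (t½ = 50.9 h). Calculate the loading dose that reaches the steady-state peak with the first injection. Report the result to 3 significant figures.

k = ln 2 / 50.9 = 0.01362 h⁻¹
Accumulation ratio R = 1 / (1 − e^(−kτ)) = 1 / (1 − e^(−0.01362×64.0)) = 1 / (1 − 0.4183) = 1.719
Loading dose = maintenance dose × R = 419 × 1.719 ≈ 720 mg

720 mg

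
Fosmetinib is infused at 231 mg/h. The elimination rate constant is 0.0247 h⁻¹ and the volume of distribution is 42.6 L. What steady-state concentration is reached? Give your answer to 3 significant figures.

220 mg/L

CL = k · V = 0.0247 × 42.6 = 1.052 L/h
Css = rate / CL = 231 / 1.052 ≈ 220 mg/L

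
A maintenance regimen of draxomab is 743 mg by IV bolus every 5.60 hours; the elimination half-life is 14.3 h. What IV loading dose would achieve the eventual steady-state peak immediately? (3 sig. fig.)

3130 mg

k = ln 2 / 14.3 = 0.04847 h⁻¹
Accumulation ratio R = 1 / (1 − e^(−kτ)) = 1 / (1 − e^(−0.04847×5.60)) = 1 / (1 − 0.7623) = 4.207
Loading dose = maintenance dose × R = 743 × 4.207 ≈ 3130 mg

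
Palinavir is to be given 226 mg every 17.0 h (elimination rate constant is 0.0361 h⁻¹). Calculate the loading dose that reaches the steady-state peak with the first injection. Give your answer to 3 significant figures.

493 mg

Accumulation ratio R = 1 / (1 − e^(−kτ)) = 1 / (1 − e^(−0.03610×17.0)) = 1 / (1 − 0.5413) = 2.180
Loading dose = maintenance dose × R = 226 × 2.180 ≈ 493 mg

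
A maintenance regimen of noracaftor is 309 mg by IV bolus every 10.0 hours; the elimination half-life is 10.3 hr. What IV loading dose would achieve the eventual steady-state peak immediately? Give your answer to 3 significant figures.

k = ln 2 / 10.3 = 0.06730 hr⁻¹
Accumulation ratio R = 1 / (1 − e^(−kτ)) = 1 / (1 − e^(−0.06730×10.0)) = 1 / (1 − 0.5102) = 2.042
Loading dose = maintenance dose × R = 309 × 2.042 ≈ 631 mg

631 mg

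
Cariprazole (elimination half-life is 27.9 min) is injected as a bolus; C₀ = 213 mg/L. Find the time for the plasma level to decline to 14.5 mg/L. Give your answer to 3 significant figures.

108 minutes

k = ln 2 / 27.9 = 0.02484 min⁻¹
C(t) = C₀ e^(−kt)  ⇒  t = ln(C₀/C) / k
t = ln(213/14.5) / 0.02484 = 2.687 / 0.02484 ≈ 108 minutes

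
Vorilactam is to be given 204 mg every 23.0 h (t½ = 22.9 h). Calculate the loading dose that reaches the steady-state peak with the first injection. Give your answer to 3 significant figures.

407 mg

k = ln 2 / 22.9 = 0.03027 h⁻¹
Accumulation ratio R = 1 / (1 − e^(−kτ)) = 1 / (1 − e^(−0.03027×23.0)) = 1 / (1 − 0.4985) = 1.994
Loading dose = maintenance dose × R = 204 × 1.994 ≈ 407 mg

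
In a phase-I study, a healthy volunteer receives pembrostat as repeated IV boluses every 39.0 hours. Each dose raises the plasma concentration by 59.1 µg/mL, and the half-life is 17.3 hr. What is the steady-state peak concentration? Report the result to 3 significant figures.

k = ln 2 / 17.3 = 0.04007 hr⁻¹
Fraction remaining after one interval: e^(−kτ) = e^(−0.04007 × 39.0) = 0.2096
R = 1 / (1 − 0.2096) = 1.265
Css,max = 59.1 × 1.265 ≈ 74.8 µg/mL

74.8 µg/mL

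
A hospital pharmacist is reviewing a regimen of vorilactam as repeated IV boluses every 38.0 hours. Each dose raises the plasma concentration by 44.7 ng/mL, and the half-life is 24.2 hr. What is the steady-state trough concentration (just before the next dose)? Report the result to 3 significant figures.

22.7 ng/mL

k = ln 2 / 24.2 = 0.02864 hr⁻¹
Fraction remaining after one interval: e^(−kτ) = e^(−0.02864 × 38.0) = 0.3368
R = 1 / (1 − 0.3368) = 1.508
Css,max = 44.7 × 1.508 = 67.40 ng/mL
Css,min = Css,max × e^(−kτ) = 67.40 × 0.3368 ≈ 22.7 ng/mL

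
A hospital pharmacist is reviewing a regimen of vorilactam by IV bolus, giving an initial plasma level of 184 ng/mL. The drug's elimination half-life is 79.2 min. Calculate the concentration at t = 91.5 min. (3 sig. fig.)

k = ln 2 / 79.2 = 0.008752 min⁻¹
91.5 min is 1.155 half-lives, so C = 184 × (1/2)^1.155 = 184 × 0.4490 ≈ 82.6 ng/mL

82.6 ng/mL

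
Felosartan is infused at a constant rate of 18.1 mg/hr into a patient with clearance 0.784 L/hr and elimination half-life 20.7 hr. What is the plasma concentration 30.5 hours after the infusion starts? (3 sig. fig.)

Css = rate / CL = 18.1 / 0.784 = 23.09 mg/L
k = ln 2 / 20.7 = 0.03349 hr⁻¹
C(t) = Css (1 − e^(−kt)) = 23.09 × (1 − e^(−1.021)) = 23.09 × 0.6399 ≈ 14.8 mg/L

14.8 mg/L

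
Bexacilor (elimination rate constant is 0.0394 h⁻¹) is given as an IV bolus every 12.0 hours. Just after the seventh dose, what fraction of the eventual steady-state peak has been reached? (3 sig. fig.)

0.963

f_n = 1 − e^(−nkτ) = 1 − e^(−7 × 0.03940 × 12.0) = 1 − e^(−3.310) = 1 − 0.03653 ≈ 0.963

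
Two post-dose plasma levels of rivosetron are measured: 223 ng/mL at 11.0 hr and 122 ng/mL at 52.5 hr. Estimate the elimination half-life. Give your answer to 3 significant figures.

47.7 hours

k = ln(C₁/C₂) / (t₂ − t₁) = ln(223/122) / (52.5 − 11.0)
  = 0.6032 / 41.50 = 0.01453 hr⁻¹
t½ = ln 2 / k = ln 2 / 0.01453 ≈ 47.7 hours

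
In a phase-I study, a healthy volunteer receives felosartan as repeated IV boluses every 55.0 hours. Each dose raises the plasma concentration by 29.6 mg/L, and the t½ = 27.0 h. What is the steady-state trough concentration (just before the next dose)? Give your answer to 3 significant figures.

9.54 mg/L

k = ln 2 / 27.0 = 0.02567 h⁻¹
Fraction remaining after one interval: e^(−kτ) = e^(−0.02567 × 55.0) = 0.2437
R = 1 / (1 − 0.2437) = 1.322
Css,max = 29.6 × 1.322 = 39.14 mg/L
Css,min = Css,max × e^(−kτ) = 39.14 × 0.2437 ≈ 9.54 mg/L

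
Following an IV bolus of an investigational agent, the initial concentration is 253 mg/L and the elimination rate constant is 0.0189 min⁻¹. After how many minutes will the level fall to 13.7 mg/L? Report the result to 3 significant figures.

154 minutes

C(t) = C₀ e^(−kt)  ⇒  t = ln(C₀/C) / k
t = ln(253/13.7) / 0.01890 = 2.916 / 0.01890 ≈ 154 minutes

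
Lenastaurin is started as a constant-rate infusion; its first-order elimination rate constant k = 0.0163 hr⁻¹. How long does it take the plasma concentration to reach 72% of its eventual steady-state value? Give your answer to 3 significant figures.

f = 1 − e^(−kt)  ⇒  t = −ln(1 − f) / k
t = −ln(1 − 0.72) / 0.01630 = 1.273 / 0.01630 ≈ 78.1 hours

78.1 hours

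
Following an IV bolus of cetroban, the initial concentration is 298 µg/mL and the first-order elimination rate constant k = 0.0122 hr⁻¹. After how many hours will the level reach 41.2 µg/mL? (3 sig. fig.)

162 hours

C(t) = C₀ e^(−kt)  ⇒  t = ln(C₀/C) / k
t = ln(298/41.2) / 0.01220 = 1.979 / 0.01220 ≈ 162 hours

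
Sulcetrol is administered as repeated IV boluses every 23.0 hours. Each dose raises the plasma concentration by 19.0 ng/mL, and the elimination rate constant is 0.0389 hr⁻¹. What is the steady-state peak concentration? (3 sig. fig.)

Fraction remaining after one interval: e^(−kτ) = e^(−0.03890 × 23.0) = 0.4087
R = 1 / (1 − 0.4087) = 1.691
Css,max = 19.0 × 1.691 ≈ 32.1 ng/mL

32.1 ng/mL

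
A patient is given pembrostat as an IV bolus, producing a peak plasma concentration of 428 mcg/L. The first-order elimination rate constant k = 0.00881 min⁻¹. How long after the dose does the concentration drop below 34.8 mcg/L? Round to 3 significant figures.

C(t) = C₀ e^(−kt)  ⇒  t = ln(C₀/C) / k
t = ln(428/34.8) / 0.008810 = 2.510 / 0.008810 ≈ 285 minutes

285 minutes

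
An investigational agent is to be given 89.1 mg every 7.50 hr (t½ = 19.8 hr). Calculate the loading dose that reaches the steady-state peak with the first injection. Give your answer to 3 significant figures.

386 mg

k = ln 2 / 19.8 = 0.03501 hr⁻¹
Accumulation ratio R = 1 / (1 − e^(−kτ)) = 1 / (1 − e^(−0.03501×7.50)) = 1 / (1 − 0.7691) = 4.331
Loading dose = maintenance dose × R = 89.1 × 4.331 ≈ 386 mg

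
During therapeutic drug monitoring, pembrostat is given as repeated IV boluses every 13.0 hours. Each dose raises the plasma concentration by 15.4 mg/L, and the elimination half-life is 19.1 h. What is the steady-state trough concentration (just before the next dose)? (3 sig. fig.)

25.5 mg/L

k = ln 2 / 19.1 = 0.03629 h⁻¹
Fraction remaining after one interval: e^(−kτ) = e^(−0.03629 × 13.0) = 0.6239
R = 1 / (1 − 0.6239) = 2.659
Css,max = 15.4 × 2.659 = 40.95 mg/L
Css,min = Css,max × e^(−kτ) = 40.95 × 0.6239 ≈ 25.5 mg/L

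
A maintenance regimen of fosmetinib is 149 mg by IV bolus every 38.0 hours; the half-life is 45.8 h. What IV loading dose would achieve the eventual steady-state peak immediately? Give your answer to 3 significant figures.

k = ln 2 / 45.8 = 0.01513 h⁻¹
Accumulation ratio R = 1 / (1 − e^(−kτ)) = 1 / (1 − e^(−0.01513×38.0)) = 1 / (1 − 0.5626) = 2.286
Loading dose = maintenance dose × R = 149 × 2.286 ≈ 341 mg

341 mg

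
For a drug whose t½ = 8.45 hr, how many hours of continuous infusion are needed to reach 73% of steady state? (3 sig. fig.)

k = ln 2 / 8.45 = 0.08203 hr⁻¹
f = 1 − e^(−kt)  ⇒  t = −ln(1 − f) / k
t = −ln(1 − 0.73) / 0.08203 = 1.309 / 0.08203 ≈ 16.0 hours

16.0 hours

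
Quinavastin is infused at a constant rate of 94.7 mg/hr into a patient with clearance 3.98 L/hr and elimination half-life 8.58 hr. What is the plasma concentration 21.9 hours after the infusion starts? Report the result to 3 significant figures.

19.7 mg/L

Css = rate / CL = 94.7 / 3.98 = 23.79 mg/L
k = ln 2 / 8.58 = 0.08079 hr⁻¹
C(t) = Css (1 − e^(−kt)) = 23.79 × (1 − e^(−1.769)) = 23.79 × 0.8295 ≈ 19.7 mg/L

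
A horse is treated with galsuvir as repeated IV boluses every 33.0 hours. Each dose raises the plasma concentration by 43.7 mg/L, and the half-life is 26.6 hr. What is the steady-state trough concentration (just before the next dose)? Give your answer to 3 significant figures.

32.1 mg/L

k = ln 2 / 26.6 = 0.02606 hr⁻¹
Fraction remaining after one interval: e^(−kτ) = e^(−0.02606 × 33.0) = 0.4232
R = 1 / (1 − 0.4232) = 1.734
Css,max = 43.7 × 1.734 = 75.76 mg/L
Css,min = Css,max × e^(−kτ) = 75.76 × 0.4232 ≈ 32.1 mg/L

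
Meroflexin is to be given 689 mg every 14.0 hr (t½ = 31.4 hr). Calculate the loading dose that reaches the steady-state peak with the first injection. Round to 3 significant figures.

k = ln 2 / 31.4 = 0.02207 hr⁻¹
Accumulation ratio R = 1 / (1 − e^(−kτ)) = 1 / (1 − e^(−0.02207×14.0)) = 1 / (1 − 0.7341) = 3.761
Loading dose = maintenance dose × R = 689 × 3.761 ≈ 2590 mg

2590 mg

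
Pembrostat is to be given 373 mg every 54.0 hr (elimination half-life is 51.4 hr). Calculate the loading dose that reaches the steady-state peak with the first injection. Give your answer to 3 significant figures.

k = ln 2 / 51.4 = 0.01349 hr⁻¹
Accumulation ratio R = 1 / (1 − e^(−kτ)) = 1 / (1 − e^(−0.01349×54.0)) = 1 / (1 − 0.4828) = 1.933
Loading dose = maintenance dose × R = 373 × 1.933 ≈ 721 mg

721 mg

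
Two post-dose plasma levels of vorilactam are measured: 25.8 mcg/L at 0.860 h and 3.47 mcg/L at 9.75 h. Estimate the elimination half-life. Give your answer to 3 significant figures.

k = ln(C₁/C₂) / (t₂ − t₁) = ln(25.8/3.47) / (9.75 − 0.860)
  = 2.006 / 8.890 = 0.2257 h⁻¹
t½ = ln 2 / k = ln 2 / 0.2257 ≈ 3.07 hours

3.07 hours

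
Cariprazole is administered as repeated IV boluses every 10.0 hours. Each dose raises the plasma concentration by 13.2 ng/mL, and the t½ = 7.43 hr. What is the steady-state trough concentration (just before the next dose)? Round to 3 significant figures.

8.56 ng/mL

k = ln 2 / 7.43 = 0.09329 hr⁻¹
Fraction remaining after one interval: e^(−kτ) = e^(−0.09329 × 10.0) = 0.3934
R = 1 / (1 − 0.3934) = 1.649
Css,max = 13.2 × 1.649 = 21.76 ng/mL
Css,min = Css,max × e^(−kτ) = 21.76 × 0.3934 ≈ 8.56 ng/mL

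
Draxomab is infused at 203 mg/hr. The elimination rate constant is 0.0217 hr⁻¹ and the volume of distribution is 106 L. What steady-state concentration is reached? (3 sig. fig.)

88.3 µg/mL

CL = k · V = 0.0217 × 106 = 2.300 L/hr
Css = rate / CL = 203 / 2.300 ≈ 88.3 µg/mL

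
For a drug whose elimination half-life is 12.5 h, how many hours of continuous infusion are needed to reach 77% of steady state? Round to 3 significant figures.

k = ln 2 / 12.5 = 0.05545 h⁻¹
f = 1 − e^(−kt)  ⇒  t = −ln(1 − f) / k
t = −ln(1 − 0.77) / 0.05545 = 1.470 / 0.05545 ≈ 26.5 hours

26.5 hours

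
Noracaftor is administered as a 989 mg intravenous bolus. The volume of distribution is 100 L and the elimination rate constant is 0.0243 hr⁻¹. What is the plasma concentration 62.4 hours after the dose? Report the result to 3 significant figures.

C₀ = dose / V = 989 / 100 = 9.890 µg/mL
C(t) = C₀ e^(−kt) = 9.890 × e^(−0.02430 × 62.4) = 9.890 × e^(−1.516) = 9.890 × 0.2195 ≈ 2.17 µg/mL

2.17 µg/mL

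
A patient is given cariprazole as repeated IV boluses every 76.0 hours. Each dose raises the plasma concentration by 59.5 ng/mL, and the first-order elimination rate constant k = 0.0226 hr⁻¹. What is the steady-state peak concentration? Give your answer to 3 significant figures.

Fraction remaining after one interval: e^(−kτ) = e^(−0.02260 × 76.0) = 0.1795
R = 1 / (1 − 0.1795) = 1.219
Css,max = 59.5 × 1.219 ≈ 72.5 ng/mL

72.5 ng/mL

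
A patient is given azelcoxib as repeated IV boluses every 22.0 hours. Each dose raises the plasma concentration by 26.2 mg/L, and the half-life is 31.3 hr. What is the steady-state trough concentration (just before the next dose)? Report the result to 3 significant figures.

41.7 mg/L

k = ln 2 / 31.3 = 0.02215 hr⁻¹
Fraction remaining after one interval: e^(−kτ) = e^(−0.02215 × 22.0) = 0.6143
R = 1 / (1 − 0.6143) = 2.593
Css,max = 26.2 × 2.593 = 67.94 mg/L
Css,min = Css,max × e^(−kτ) = 67.94 × 0.6143 ≈ 41.7 mg/L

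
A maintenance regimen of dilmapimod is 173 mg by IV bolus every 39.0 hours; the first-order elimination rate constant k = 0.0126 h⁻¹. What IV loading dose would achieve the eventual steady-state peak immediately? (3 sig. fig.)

446 mg

Accumulation ratio R = 1 / (1 − e^(−kτ)) = 1 / (1 − e^(−0.01260×39.0)) = 1 / (1 − 0.6118) = 2.576
Loading dose = maintenance dose × R = 173 × 2.576 ≈ 446 mg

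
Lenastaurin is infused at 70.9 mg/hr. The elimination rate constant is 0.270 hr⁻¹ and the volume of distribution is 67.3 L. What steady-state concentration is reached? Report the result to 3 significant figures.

CL = k · V = 0.270 × 67.3 = 18.17 L/hr
Css = rate / CL = 70.9 / 18.17 ≈ 3.90 µg/mL

3.90 µg/mL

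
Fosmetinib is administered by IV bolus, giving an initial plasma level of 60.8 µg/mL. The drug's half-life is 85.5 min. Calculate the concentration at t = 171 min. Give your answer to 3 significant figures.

15.2 µg/mL

k = ln 2 / 85.5 = 0.008107 min⁻¹
171 min is 2.000 half-lives, so C = 60.8 × (1/2)^2.000 = 60.8 × 0.2500 ≈ 15.2 µg/mL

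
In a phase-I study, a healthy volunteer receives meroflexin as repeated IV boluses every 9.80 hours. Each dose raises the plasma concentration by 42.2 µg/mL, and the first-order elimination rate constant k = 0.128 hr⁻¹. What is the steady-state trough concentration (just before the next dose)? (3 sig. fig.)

16.8 µg/mL

Fraction remaining after one interval: e^(−kτ) = e^(−0.1280 × 9.80) = 0.2852
R = 1 / (1 − 0.2852) = 1.399
Css,max = 42.2 × 1.399 = 59.04 µg/mL
Css,min = Css,max × e^(−kτ) = 59.04 × 0.2852 ≈ 16.8 µg/mL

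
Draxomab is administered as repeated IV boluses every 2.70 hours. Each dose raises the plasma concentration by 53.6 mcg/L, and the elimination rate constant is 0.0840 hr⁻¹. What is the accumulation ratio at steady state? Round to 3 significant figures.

4.93

Fraction remaining after one interval: e^(−kτ) = e^(−0.08400 × 2.70) = 0.7971
R = 1 / (1 − 0.7971) = 1 / 0.2029 ≈ 4.93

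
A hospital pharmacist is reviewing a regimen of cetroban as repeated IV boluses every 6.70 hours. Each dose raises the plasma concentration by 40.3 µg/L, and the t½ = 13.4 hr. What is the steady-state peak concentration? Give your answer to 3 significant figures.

138 µg/L

k = ln 2 / 13.4 = 0.05173 hr⁻¹
Fraction remaining after one interval: e^(−kτ) = e^(−0.05173 × 6.70) = 0.7071
R = 1 / (1 − 0.7071) = 3.414
Css,max = 40.3 × 3.414 ≈ 138 µg/L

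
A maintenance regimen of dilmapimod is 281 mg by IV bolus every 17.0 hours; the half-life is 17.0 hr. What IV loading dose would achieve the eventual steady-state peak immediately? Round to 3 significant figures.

k = ln 2 / 17.0 = 0.04077 hr⁻¹
Accumulation ratio R = 1 / (1 − e^(−kτ)) = 1 / (1 − e^(−0.04077×17.0)) = 1 / (1 − 0.5000) = 2.000
Loading dose = maintenance dose × R = 281 × 2.000 ≈ 562 mg

562 mg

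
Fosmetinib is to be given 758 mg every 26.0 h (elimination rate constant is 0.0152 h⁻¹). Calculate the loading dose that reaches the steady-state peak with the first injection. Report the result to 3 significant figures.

2320 mg

Accumulation ratio R = 1 / (1 − e^(−kτ)) = 1 / (1 − e^(−0.01520×26.0)) = 1 / (1 − 0.6735) = 3.063
Loading dose = maintenance dose × R = 758 × 3.063 ≈ 2320 mg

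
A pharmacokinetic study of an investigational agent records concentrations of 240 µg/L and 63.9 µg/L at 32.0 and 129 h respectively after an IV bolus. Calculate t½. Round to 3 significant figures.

k = ln(C₁/C₂) / (t₂ − t₁) = ln(240/63.9) / (129 − 32.0)
  = 1.323 / 97.00 = 0.01364 h⁻¹
t½ = ln 2 / k = ln 2 / 0.01364 ≈ 50.8 hours

50.8 hours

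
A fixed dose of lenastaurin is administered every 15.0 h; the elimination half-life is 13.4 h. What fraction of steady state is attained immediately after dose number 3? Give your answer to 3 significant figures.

0.902

k = ln 2 / 13.4 = 0.05173 h⁻¹
f_n = 1 − e^(−nkτ) = 1 − e^(−3 × 0.05173 × 15.0) = 1 − e^(−2.328) = 1 − 0.09752 ≈ 0.902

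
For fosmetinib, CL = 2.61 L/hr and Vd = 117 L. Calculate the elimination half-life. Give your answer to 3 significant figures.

31.1 hours

k = CL / V = 2.61 / 117 = 0.02231 hr⁻¹
t½ = ln 2 / k = ln 2 / 0.02231 ≈ 31.1 hours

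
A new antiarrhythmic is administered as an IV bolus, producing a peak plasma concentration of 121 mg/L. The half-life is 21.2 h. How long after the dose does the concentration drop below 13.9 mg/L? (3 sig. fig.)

k = ln 2 / 21.2 = 0.03270 h⁻¹
C(t) = C₀ e^(−kt)  ⇒  t = ln(C₀/C) / k
t = ln(121/13.9) / 0.03270 = 2.164 / 0.03270 ≈ 66.2 hours

66.2 hours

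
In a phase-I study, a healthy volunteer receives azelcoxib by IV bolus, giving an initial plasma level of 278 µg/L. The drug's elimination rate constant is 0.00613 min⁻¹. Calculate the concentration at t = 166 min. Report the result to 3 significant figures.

C(t) = C₀ e^(−kt) = 278 × e^(−0.006130 × 166) = 278 × e^(−1.018) = 278 × 0.3615 ≈ 100 µg/L

100 µg/L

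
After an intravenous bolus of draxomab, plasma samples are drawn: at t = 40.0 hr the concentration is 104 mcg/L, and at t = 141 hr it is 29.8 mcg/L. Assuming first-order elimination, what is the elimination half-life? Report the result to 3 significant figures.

56.0 hours

k = ln(C₁/C₂) / (t₂ − t₁) = ln(104/29.8) / (141 − 40.0)
  = 1.250 / 101.0 = 0.01238 hr⁻¹
t½ = ln 2 / k = ln 2 / 0.01238 ≈ 56.0 hours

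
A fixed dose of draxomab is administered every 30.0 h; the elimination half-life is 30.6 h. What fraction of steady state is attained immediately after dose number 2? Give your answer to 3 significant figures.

0.743

k = ln 2 / 30.6 = 0.02265 h⁻¹
f_n = 1 − e^(−nkτ) = 1 − e^(−2 × 0.02265 × 30.0) = 1 − e^(−1.359) = 1 − 0.2569 ≈ 0.743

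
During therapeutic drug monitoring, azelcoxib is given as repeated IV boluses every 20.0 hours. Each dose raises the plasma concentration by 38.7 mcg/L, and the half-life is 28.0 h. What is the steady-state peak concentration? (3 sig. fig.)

99.1 mcg/L

k = ln 2 / 28.0 = 0.02476 h⁻¹
Fraction remaining after one interval: e^(−kτ) = e^(−0.02476 × 20.0) = 0.6095
R = 1 / (1 − 0.6095) = 2.561
Css,max = 38.7 × 2.561 ≈ 99.1 mcg/L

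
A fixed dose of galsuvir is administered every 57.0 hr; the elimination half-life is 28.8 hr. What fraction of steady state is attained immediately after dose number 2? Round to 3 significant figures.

0.936

k = ln 2 / 28.8 = 0.02407 hr⁻¹
f_n = 1 − e^(−nkτ) = 1 − e^(−2 × 0.02407 × 57.0) = 1 − e^(−2.744) = 1 − 0.06433 ≈ 0.936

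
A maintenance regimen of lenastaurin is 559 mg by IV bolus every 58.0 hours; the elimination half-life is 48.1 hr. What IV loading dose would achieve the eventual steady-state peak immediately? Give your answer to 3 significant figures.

987 mg

k = ln 2 / 48.1 = 0.01441 hr⁻¹
Accumulation ratio R = 1 / (1 − e^(−kτ)) = 1 / (1 − e^(−0.01441×58.0)) = 1 / (1 − 0.4335) = 1.765
Loading dose = maintenance dose × R = 559 × 1.765 ≈ 987 mg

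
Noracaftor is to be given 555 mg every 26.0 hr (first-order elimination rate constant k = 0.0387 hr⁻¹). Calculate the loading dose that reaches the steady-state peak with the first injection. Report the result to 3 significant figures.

Accumulation ratio R = 1 / (1 − e^(−kτ)) = 1 / (1 − e^(−0.03870×26.0)) = 1 / (1 − 0.3656) = 1.576
Loading dose = maintenance dose × R = 555 × 1.576 ≈ 875 mg

875 mg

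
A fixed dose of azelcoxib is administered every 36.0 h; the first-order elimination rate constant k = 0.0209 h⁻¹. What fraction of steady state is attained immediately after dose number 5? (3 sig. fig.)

f_n = 1 − e^(−nkτ) = 1 − e^(−5 × 0.02090 × 36.0) = 1 − e^(−3.762) = 1 − 0.02324 ≈ 0.977

0.977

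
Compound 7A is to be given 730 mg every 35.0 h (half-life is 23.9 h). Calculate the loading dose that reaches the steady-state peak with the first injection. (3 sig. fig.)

1140 mg

k = ln 2 / 23.9 = 0.02900 h⁻¹
Accumulation ratio R = 1 / (1 − e^(−kτ)) = 1 / (1 − e^(−0.02900×35.0)) = 1 / (1 − 0.3624) = 1.568
Loading dose = maintenance dose × R = 730 × 1.568 ≈ 1140 mg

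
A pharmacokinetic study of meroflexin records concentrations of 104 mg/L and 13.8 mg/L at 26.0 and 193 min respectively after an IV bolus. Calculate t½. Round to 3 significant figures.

57.3 minutes

k = ln(C₁/C₂) / (t₂ − t₁) = ln(104/13.8) / (193 − 26.0)
  = 2.020 / 167.0 = 0.01209 min⁻¹
t½ = ln 2 / k = ln 2 / 0.01209 ≈ 57.3 minutes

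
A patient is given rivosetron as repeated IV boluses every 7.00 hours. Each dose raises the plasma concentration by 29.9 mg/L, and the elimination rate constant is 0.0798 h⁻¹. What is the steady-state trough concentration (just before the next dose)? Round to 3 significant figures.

Fraction remaining after one interval: e^(−kτ) = e^(−0.07980 × 7.00) = 0.5720
R = 1 / (1 − 0.5720) = 2.336
Css,max = 29.9 × 2.336 = 69.86 mg/L
Css,min = Css,max × e^(−kτ) = 69.86 × 0.5720 ≈ 40.0 mg/L

40.0 mg/L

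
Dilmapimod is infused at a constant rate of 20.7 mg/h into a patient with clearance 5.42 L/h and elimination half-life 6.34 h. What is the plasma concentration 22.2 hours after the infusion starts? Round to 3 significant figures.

3.48 mg/L

Css = rate / CL = 20.7 / 5.42 = 3.819 mg/L
k = ln 2 / 6.34 = 0.1093 h⁻¹
C(t) = Css (1 − e^(−kt)) = 3.819 × (1 − e^(−2.427)) = 3.819 × 0.9117 ≈ 3.48 mg/L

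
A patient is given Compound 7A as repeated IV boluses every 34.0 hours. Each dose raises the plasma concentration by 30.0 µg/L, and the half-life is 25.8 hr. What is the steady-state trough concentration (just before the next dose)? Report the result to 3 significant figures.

k = ln 2 / 25.8 = 0.02687 hr⁻¹
Fraction remaining after one interval: e^(−kτ) = e^(−0.02687 × 34.0) = 0.4011
R = 1 / (1 − 0.4011) = 1.670
Css,max = 30.0 × 1.670 = 50.10 µg/L
Css,min = Css,max × e^(−kτ) = 50.10 × 0.4011 ≈ 20.1 µg/L

20.1 µg/L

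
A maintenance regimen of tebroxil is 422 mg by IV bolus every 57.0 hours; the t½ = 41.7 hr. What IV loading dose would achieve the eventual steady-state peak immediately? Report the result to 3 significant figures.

k = ln 2 / 41.7 = 0.01662 hr⁻¹
Accumulation ratio R = 1 / (1 − e^(−kτ)) = 1 / (1 − e^(−0.01662×57.0)) = 1 / (1 − 0.3877) = 1.633
Loading dose = maintenance dose × R = 422 × 1.633 ≈ 689 mg

689 mg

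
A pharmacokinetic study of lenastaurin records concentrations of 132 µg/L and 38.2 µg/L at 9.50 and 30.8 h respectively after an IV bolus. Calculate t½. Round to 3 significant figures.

k = ln(C₁/C₂) / (t₂ − t₁) = ln(132/38.2) / (30.8 − 9.50)
  = 1.240 / 21.30 = 0.05821 h⁻¹
t½ = ln 2 / k = ln 2 / 0.05821 ≈ 11.9 hours

11.9 hours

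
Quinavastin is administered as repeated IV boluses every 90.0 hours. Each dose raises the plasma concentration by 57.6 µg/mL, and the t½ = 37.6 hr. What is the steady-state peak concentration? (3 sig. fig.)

71.1 µg/mL

k = ln 2 / 37.6 = 0.01843 hr⁻¹
Fraction remaining after one interval: e^(−kτ) = e^(−0.01843 × 90.0) = 0.1903
R = 1 / (1 − 0.1903) = 1.235
Css,max = 57.6 × 1.235 ≈ 71.1 µg/mL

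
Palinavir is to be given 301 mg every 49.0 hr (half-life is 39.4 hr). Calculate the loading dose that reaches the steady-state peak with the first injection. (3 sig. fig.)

k = ln 2 / 39.4 = 0.01759 hr⁻¹
Accumulation ratio R = 1 / (1 − e^(−kτ)) = 1 / (1 − e^(−0.01759×49.0)) = 1 / (1 − 0.4223) = 1.731
Loading dose = maintenance dose × R = 301 × 1.731 ≈ 521 mg

521 mg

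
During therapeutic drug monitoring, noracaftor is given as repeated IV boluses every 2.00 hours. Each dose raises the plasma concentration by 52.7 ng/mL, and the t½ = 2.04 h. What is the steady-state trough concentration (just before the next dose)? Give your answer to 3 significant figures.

54.2 ng/mL

k = ln 2 / 2.04 = 0.3398 h⁻¹
Fraction remaining after one interval: e^(−kτ) = e^(−0.3398 × 2.00) = 0.5068
R = 1 / (1 − 0.5068) = 2.028
Css,max = 52.7 × 2.028 = 106.9 ng/mL
Css,min = Css,max × e^(−kτ) = 106.9 × 0.5068 ≈ 54.2 ng/mL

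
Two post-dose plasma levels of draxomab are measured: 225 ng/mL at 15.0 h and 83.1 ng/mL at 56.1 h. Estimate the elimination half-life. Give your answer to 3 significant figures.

28.6 hours

k = ln(C₁/C₂) / (t₂ − t₁) = ln(225/83.1) / (56.1 − 15.0)
  = 0.9961 / 41.10 = 0.02423 h⁻¹
t½ = ln 2 / k = ln 2 / 0.02423 ≈ 28.6 hours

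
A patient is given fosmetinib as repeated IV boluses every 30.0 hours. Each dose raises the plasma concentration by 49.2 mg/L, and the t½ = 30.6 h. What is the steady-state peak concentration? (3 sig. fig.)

99.8 mg/L

k = ln 2 / 30.6 = 0.02265 h⁻¹
Fraction remaining after one interval: e^(−kτ) = e^(−0.02265 × 30.0) = 0.5068
R = 1 / (1 − 0.5068) = 2.028
Css,max = 49.2 × 2.028 ≈ 99.8 mg/L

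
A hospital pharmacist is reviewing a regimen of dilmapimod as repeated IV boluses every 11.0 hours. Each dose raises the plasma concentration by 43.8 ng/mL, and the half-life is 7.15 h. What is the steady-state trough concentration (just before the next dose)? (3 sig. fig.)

k = ln 2 / 7.15 = 0.09694 h⁻¹
Fraction remaining after one interval: e^(−kτ) = e^(−0.09694 × 11.0) = 0.3443
R = 1 / (1 − 0.3443) = 1.525
Css,max = 43.8 × 1.525 = 66.79 ng/mL
Css,min = Css,max × e^(−kτ) = 66.79 × 0.3443 ≈ 23.0 ng/mL

23.0 ng/mL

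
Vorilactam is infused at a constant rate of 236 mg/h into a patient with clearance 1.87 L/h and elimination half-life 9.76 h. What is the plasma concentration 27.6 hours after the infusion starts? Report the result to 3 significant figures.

108 mg/L

Css = rate / CL = 236 / 1.87 = 126.2 mg/L
k = ln 2 / 9.76 = 0.07102 h⁻¹
C(t) = Css (1 − e^(−kt)) = 126.2 × (1 − e^(−1.960)) = 126.2 × 0.8592 ≈ 108 mg/L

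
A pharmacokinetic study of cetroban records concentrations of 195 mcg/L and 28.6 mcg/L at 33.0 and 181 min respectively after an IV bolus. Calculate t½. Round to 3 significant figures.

53.4 minutes

k = ln(C₁/C₂) / (t₂ − t₁) = ln(195/28.6) / (181 − 33.0)
  = 1.920 / 148.0 = 0.01297 min⁻¹
t½ = ln 2 / k = ln 2 / 0.01297 ≈ 53.4 minutes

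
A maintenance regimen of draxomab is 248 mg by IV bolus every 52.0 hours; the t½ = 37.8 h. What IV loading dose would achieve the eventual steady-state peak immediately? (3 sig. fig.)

k = ln 2 / 37.8 = 0.01834 h⁻¹
Accumulation ratio R = 1 / (1 − e^(−kτ)) = 1 / (1 − e^(−0.01834×52.0)) = 1 / (1 − 0.3854) = 1.627
Loading dose = maintenance dose × R = 248 × 1.627 ≈ 403 mg

403 mg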